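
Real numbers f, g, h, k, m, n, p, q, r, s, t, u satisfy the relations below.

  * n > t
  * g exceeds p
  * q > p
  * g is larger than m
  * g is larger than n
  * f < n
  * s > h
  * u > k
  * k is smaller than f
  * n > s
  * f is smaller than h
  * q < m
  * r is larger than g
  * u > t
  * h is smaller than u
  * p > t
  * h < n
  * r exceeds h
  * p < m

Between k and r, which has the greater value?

r

Chaining the given relations: k < f < h < s < n < g < r.
So k < r; r is the larger of the two.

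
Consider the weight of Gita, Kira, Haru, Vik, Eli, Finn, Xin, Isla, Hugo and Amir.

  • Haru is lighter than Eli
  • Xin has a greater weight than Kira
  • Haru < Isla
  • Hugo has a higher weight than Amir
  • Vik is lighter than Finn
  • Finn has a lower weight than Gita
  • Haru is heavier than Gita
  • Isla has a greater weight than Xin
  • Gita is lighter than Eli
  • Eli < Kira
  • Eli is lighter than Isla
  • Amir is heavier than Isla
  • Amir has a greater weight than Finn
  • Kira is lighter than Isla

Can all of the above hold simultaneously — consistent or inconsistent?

consistent

The single ordering Vik < Finn < Gita < Haru < Eli < Kira < Xin < Isla < Amir < Hugo satisfies every listed relation, so no contradiction arises.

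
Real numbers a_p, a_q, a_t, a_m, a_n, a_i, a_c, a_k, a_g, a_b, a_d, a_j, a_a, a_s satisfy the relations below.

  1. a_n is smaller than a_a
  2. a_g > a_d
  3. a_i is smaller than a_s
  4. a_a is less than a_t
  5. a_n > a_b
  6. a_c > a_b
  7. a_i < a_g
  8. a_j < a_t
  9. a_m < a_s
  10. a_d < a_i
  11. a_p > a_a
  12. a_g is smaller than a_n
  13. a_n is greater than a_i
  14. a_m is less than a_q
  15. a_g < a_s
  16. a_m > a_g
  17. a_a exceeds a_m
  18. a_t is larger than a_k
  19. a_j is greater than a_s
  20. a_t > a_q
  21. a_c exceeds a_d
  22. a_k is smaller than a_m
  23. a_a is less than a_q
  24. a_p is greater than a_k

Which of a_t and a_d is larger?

Chaining the given relations: a_d < a_i < a_g < a_m < a_s < a_j < a_t.
So a_d < a_t; a_t is the larger of the two.

a_t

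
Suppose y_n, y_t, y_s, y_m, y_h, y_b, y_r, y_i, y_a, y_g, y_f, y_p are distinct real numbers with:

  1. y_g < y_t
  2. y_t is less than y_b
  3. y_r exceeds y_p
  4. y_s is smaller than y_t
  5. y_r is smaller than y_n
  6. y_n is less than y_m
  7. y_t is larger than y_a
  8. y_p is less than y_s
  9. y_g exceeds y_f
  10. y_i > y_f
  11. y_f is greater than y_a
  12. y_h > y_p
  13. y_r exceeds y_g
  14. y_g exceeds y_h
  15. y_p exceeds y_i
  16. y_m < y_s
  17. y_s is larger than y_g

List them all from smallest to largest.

The consecutive links are each given: y_a < y_f; y_f < y_i; y_i < y_p; y_p < y_h; y_h < y_g; y_g < y_r; y_r < y_n; y_n < y_m; y_m < y_s; y_s < y_t; y_t < y_b.

y_a < y_f < y_i < y_p < y_h < y_g < y_r < y_n < y_m < y_s < y_t < y_b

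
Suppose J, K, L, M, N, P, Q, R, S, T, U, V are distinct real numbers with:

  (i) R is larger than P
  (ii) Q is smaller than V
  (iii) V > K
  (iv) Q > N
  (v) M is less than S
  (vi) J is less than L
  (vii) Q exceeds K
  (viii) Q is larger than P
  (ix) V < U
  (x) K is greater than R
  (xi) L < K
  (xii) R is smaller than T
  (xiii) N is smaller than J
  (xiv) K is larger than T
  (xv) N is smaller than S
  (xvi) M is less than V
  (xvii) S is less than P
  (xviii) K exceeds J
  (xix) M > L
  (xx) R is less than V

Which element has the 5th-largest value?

Chaining the given pairs: N < J < L < M < S < P < R < T < K < Q < V < U.
Counting 5 from the largest end gives T.

T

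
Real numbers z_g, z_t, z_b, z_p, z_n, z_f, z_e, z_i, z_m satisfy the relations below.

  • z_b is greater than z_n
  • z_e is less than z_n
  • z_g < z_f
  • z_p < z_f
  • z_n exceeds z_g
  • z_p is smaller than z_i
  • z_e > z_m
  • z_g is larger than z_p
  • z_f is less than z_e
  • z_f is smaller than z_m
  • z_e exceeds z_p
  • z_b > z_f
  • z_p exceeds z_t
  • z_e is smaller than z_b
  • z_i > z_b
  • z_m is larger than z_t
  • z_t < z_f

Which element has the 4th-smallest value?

z_f

Piecing the relations together gives one ordering: z_t < z_p < z_g < z_f < z_m < z_e < z_n < z_b < z_i.
The 4th smallest is z_f.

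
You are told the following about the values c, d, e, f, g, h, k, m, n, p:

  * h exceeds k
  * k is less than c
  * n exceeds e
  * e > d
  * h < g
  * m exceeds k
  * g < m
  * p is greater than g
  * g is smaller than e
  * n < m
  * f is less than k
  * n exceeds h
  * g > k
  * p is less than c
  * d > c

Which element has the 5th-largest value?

Piecing the relations together gives one ordering: f < k < h < g < p < c < d < e < n < m.
Counting 5 from the largest end gives c.

c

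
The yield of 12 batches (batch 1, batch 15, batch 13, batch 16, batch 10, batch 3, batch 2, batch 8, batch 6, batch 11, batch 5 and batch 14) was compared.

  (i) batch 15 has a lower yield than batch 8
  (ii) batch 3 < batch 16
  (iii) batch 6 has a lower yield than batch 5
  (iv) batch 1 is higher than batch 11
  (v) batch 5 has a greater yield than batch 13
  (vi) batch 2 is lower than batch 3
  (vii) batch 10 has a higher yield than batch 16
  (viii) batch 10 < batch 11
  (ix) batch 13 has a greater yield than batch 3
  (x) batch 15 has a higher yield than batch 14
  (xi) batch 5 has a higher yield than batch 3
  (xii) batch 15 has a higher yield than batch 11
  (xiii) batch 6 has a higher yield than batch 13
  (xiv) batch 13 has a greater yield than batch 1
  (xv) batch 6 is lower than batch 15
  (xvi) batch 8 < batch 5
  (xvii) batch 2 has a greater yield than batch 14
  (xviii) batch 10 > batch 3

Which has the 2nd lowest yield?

Piecing the relations together gives one ordering: batch 14 < batch 2 < batch 3 < batch 16 < batch 10 < batch 11 < batch 1 < batch 13 < batch 6 < batch 15 < batch 8 < batch 5.
Counting 2 from the smallest end gives batch 2.

batch 2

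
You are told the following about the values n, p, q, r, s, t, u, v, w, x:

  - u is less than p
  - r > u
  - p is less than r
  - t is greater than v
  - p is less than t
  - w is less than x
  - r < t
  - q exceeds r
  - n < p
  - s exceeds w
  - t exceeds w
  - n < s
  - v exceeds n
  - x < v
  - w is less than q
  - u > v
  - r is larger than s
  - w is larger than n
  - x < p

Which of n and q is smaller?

n

The relevant relations are n < w; w < x; x < v; v < u; u < p; p < r; r < q.
Together: n < w < x < v < u < p < r < q.
So n < q; n is the smaller of the two.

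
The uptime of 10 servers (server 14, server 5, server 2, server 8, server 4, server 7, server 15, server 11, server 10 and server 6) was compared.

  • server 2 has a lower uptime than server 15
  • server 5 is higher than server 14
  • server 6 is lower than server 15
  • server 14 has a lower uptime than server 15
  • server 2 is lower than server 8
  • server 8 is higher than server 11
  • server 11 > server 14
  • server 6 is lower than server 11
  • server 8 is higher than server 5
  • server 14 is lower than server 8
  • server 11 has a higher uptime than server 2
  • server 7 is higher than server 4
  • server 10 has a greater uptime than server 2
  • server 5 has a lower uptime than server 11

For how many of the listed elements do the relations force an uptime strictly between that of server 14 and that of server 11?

Chaining upward from server 14 reaches: server 5, server 8, server 15.
Chaining downward from server 11 reaches: server 2, server 5, server 6.
Strictly between server 14 and server 11 are those in both lists: server 5 — 1 element.

1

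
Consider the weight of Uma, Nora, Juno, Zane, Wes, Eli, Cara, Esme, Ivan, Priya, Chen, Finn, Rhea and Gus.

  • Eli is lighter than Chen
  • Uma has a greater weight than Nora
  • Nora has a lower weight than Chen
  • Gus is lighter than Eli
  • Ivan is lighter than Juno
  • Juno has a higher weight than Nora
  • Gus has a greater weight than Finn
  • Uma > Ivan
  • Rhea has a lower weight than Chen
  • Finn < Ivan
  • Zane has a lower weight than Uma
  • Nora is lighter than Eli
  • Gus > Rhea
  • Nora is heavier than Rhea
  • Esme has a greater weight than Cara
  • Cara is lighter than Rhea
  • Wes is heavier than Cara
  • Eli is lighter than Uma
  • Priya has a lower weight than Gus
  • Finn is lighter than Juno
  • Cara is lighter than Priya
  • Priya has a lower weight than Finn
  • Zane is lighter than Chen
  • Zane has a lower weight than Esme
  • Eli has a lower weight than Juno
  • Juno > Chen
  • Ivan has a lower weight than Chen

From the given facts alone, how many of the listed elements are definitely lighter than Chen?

The elements the relations force below Chen are Cara, Priya, Finn, Rhea, Ivan, Nora, Gus, Eli, Zane — no chain reaches any other.
That is 9.

9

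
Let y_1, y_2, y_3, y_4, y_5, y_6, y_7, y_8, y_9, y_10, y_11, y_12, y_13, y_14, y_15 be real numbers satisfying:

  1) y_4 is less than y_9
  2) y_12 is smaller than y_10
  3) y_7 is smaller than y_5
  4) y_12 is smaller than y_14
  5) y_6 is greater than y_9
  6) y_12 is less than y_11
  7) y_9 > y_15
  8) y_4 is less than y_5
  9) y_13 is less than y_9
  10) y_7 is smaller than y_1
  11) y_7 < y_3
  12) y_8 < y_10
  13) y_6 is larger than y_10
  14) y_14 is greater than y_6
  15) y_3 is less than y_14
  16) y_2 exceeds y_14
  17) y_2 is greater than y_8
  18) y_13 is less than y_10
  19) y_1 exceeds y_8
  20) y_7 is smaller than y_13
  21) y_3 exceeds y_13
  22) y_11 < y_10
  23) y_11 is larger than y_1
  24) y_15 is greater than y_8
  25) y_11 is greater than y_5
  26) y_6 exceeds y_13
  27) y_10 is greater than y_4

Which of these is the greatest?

y_2

y_7 is not greatest since y_7 < y_3; y_13 is not greatest since y_13 < y_6; y_3 is not greatest since y_3 < y_14; y_4 is not greatest since y_4 < y_10; y_8 is not greatest since y_8 < y_15; y_1 is not greatest since y_1 < y_11; y_15 is not greatest since y_15 < y_9; y_12 is not greatest since y_12 < y_10; y_5 is not greatest since y_5 < y_11; y_11 is not greatest since y_11 < y_10; y_10 is not greatest since y_10 < y_6; y_9 is not greatest since y_9 < y_6; y_6 is not greatest since y_6 < y_14; y_14 is not greatest since y_14 < y_2.
Only y_2 has nothing above it, so y_2 is the greatest.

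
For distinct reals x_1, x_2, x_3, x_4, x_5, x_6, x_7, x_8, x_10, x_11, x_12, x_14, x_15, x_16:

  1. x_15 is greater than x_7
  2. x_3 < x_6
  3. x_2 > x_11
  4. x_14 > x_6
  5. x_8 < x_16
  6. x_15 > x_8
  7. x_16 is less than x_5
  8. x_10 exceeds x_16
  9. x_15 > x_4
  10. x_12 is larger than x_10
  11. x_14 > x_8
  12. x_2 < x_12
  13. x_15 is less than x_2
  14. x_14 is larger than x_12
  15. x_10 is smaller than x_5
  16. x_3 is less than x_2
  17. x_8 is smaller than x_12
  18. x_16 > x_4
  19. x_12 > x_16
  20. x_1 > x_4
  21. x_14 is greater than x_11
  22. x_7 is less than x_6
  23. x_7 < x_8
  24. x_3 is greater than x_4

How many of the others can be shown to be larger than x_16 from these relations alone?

4

The elements the relations force above x_16 are x_10, x_12, x_14, x_5 — no chain reaches any other.
That is 4.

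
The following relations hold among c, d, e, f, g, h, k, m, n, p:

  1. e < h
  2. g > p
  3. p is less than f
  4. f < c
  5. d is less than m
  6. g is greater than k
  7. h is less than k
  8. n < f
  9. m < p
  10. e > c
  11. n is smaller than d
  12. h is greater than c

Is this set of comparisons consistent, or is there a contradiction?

consistent

The single ordering n < d < m < p < f < c < e < h < k < g satisfies every listed relation, so no contradiction arises.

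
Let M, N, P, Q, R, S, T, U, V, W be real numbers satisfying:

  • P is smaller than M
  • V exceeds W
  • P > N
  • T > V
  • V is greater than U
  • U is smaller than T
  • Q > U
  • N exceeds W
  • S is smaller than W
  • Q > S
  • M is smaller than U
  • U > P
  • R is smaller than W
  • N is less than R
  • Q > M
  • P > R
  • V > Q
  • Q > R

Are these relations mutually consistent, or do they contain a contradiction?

inconsistent

Chaining the given relations yields W < N < R, so W < R. But one relation states R < W. These cannot both hold.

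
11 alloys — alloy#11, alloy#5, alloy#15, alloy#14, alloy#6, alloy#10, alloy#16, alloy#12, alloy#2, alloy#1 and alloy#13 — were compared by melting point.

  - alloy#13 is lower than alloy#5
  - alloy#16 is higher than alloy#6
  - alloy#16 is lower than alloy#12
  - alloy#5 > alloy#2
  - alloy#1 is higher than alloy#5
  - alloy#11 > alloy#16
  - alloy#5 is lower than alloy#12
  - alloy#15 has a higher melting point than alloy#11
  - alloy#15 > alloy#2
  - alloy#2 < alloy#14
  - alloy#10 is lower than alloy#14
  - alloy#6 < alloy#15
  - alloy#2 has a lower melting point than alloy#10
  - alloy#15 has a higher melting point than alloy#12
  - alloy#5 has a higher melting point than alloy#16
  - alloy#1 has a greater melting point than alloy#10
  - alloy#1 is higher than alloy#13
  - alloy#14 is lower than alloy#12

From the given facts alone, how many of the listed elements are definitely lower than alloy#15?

9

Directly below alloy#15: alloy#2, alloy#6, alloy#11, alloy#12.
One step further: alloy#14, alloy#16, alloy#5 (7 so far).
One step further: alloy#10, alloy#13 (9 so far).
Nothing else is reachable below alloy#15; 9 in all.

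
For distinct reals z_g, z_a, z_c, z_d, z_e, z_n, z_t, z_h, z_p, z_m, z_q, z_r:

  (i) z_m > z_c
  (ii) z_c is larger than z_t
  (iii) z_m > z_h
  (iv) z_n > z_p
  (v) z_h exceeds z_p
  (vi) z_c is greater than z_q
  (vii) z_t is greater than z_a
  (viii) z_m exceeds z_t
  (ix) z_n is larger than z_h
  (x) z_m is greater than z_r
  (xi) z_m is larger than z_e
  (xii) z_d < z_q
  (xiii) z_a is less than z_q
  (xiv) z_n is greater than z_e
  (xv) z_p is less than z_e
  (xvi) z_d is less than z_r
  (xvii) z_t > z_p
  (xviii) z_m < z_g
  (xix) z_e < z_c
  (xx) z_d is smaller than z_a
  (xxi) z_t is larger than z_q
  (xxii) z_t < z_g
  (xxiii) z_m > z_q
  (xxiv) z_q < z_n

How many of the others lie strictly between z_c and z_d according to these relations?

3

Chaining upward from z_d reaches: z_a, z_q, z_t, z_r, z_m, z_n, z_g.
Chaining downward from z_c reaches: z_a, z_p, z_e, z_q, z_t.
Strictly between z_d and z_c are those in both lists: z_a, z_q, z_t — 3 elements.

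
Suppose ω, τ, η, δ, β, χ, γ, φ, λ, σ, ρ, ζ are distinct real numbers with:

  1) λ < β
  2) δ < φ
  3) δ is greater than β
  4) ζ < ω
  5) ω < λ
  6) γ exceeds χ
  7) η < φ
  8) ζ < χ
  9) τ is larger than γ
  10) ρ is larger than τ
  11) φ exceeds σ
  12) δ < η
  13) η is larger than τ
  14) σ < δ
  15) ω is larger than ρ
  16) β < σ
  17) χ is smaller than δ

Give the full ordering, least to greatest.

ζ < χ < γ < τ < ρ < ω < λ < β < σ < δ < η < φ

Each adjacent pair is fixed by a given relation: ζ < χ; χ < γ; γ < τ; τ < ρ; ρ < ω; ω < λ; λ < β; β < σ; σ < δ; δ < η; η < φ. Chaining them end to end gives the full order.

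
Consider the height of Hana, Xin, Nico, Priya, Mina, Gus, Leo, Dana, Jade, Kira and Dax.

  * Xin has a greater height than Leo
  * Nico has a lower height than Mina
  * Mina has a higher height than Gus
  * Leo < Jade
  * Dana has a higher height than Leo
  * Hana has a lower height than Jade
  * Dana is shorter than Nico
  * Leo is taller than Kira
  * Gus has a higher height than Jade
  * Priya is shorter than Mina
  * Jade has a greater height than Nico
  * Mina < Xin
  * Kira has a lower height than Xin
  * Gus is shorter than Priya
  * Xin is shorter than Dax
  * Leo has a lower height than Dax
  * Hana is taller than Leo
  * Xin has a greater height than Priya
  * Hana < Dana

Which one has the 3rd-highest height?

Chaining the given pairs: Kira < Leo < Hana < Dana < Nico < Jade < Gus < Priya < Mina < Xin < Dax.
Counting 3 from the largest end gives Mina.

Mina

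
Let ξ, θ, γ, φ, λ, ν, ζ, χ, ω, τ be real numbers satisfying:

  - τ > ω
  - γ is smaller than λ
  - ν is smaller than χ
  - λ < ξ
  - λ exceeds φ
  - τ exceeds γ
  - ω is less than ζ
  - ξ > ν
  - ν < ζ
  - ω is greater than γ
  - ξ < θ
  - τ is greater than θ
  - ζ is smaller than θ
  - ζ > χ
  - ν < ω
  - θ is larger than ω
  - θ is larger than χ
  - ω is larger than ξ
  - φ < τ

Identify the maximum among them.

φ is not greatest since φ < λ; ν is not greatest since ν < χ; γ is not greatest since γ < ω; λ is not greatest since λ < ξ; ξ is not greatest since ξ < ω; ω is not greatest since ω < ζ; χ is not greatest since χ < θ; ζ is not greatest since ζ < θ; θ is not greatest since θ < τ.
Only τ has nothing above it, so τ is the maximum.

τ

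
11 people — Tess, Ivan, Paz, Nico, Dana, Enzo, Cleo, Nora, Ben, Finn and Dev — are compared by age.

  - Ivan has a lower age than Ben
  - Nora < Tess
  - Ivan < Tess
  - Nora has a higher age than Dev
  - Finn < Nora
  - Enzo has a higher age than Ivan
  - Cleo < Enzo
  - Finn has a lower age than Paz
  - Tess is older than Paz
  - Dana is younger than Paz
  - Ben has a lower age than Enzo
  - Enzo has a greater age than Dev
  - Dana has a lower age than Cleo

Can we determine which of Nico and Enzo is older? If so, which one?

undetermined

Following every chain through Nico: nothing is chained to Nico.
Enzo is not reached, and no chain runs the other way from Enzo to Nico.
So the given relations leave the order of Nico and Enzo undetermined.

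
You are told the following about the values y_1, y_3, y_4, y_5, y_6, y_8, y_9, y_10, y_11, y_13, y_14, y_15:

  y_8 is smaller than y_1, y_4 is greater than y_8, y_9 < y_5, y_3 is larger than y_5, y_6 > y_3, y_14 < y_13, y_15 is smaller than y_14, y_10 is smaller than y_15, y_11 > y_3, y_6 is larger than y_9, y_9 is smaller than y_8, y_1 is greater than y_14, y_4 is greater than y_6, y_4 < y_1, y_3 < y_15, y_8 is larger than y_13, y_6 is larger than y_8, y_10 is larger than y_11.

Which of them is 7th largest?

y_15

Piecing the relations together gives one ordering: y_9 < y_5 < y_3 < y_11 < y_10 < y_15 < y_14 < y_13 < y_8 < y_6 < y_4 < y_1.
The 7th largest is y_15.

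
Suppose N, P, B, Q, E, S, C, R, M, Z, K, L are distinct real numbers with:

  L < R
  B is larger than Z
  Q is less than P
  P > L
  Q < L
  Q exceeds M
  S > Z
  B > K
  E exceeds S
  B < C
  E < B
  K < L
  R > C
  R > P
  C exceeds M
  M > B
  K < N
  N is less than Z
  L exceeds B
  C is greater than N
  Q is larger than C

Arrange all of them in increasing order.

Nothing is placed below K, so it is least; from there K < N; N < Z; Z < S; S < E; E < B; B < M; M < C; C < Q; Q < L; L < P; P < R, each given directly.

K < N < Z < S < E < B < M < C < Q < L < P < R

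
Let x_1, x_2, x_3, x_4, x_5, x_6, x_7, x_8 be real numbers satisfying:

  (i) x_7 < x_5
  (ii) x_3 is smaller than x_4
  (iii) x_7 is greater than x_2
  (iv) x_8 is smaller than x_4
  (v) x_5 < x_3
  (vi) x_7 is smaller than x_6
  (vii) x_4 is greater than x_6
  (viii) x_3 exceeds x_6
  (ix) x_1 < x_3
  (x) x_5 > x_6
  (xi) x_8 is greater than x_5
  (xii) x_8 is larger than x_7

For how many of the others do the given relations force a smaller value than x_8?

The elements the relations force below x_8 are x_2, x_7, x_6, x_5 — no chain reaches any other.
That is 4.

4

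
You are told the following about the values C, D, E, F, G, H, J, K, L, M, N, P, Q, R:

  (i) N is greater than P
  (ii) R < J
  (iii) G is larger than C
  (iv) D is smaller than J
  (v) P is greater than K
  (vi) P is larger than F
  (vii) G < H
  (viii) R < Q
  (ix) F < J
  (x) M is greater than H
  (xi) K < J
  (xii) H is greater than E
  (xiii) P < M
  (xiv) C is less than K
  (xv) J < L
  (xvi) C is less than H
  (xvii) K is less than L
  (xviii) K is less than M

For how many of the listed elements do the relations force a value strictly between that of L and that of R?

1

Chaining upward from R reaches: J, Q.
Chaining downward from L reaches: C, K, F, D, J.
Strictly between R and L are those in both lists: J — 1 element.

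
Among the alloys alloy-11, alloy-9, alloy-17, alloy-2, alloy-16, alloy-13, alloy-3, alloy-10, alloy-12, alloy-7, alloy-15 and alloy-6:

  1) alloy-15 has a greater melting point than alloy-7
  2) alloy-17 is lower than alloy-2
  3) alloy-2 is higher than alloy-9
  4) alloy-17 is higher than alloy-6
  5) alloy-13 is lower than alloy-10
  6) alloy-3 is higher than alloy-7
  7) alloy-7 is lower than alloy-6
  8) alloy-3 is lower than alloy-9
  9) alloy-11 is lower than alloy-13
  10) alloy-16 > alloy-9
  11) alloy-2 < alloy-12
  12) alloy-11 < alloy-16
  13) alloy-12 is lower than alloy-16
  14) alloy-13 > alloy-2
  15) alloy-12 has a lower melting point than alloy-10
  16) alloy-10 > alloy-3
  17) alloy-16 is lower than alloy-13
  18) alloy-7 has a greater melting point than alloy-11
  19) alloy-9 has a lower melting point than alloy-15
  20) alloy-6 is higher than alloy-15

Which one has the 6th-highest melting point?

alloy-17

The consecutive relations fix a unique order: alloy-11 < alloy-7 < alloy-3 < alloy-9 < alloy-15 < alloy-6 < alloy-17 < alloy-2 < alloy-12 < alloy-16 < alloy-13 < alloy-10.
Counting 6 from the largest end gives alloy-17.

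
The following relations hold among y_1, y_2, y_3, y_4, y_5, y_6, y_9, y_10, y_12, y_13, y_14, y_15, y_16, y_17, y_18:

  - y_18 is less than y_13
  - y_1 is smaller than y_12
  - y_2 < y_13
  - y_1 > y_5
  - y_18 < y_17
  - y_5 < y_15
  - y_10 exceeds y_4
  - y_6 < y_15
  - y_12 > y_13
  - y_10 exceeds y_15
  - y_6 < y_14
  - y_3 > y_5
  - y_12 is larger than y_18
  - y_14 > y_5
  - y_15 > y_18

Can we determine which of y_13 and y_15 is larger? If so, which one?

Following every chain through y_15: above y_15 we get y_10; below y_15 we get y_18, y_6, y_5.
y_13 is not reached, and no chain runs the other way from y_13 to y_15.
So the given relations leave the order of y_15 and y_13 undetermined.

undetermined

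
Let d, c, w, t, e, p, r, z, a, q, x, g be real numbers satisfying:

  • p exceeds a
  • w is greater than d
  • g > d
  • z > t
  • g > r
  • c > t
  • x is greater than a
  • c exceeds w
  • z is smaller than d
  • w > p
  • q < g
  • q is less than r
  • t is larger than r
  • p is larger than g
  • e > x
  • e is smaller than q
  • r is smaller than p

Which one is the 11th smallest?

Piecing the relations together gives one ordering: a < x < e < q < r < t < z < d < g < p < w < c.
Counting 11 from the smallest end gives w.

w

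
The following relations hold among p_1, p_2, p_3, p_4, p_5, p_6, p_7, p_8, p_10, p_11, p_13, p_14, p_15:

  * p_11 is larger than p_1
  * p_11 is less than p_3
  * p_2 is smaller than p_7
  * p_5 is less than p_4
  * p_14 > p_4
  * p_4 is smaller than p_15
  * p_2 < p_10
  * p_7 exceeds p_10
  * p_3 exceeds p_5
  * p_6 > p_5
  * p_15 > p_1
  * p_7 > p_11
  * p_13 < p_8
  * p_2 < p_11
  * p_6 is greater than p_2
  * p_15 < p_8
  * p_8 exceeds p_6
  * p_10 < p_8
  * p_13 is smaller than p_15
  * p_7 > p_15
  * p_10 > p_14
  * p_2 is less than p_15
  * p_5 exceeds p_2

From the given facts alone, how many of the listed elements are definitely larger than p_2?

10

Directly above p_2: p_5, p_11, p_6, p_15, p_10, p_7.
One step further: p_4, p_3, p_8 (9 so far).
One step further: p_14 (10 so far).
Nothing else is reachable above p_2; 10 in all.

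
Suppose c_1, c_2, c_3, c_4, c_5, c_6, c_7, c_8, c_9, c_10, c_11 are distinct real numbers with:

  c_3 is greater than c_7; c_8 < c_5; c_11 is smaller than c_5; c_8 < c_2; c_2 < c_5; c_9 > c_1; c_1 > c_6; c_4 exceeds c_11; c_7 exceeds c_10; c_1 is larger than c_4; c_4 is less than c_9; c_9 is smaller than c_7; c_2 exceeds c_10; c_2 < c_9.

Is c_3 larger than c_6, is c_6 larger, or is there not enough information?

c_3

c_6 < c_1 and c_1 < c_9 give c_6 < c_9.
With c_9 < c_7: c_6 < c_1 < c_9 < c_7.
Then c_7 < c_3 extends the chain to c_3.
So c_3 is larger.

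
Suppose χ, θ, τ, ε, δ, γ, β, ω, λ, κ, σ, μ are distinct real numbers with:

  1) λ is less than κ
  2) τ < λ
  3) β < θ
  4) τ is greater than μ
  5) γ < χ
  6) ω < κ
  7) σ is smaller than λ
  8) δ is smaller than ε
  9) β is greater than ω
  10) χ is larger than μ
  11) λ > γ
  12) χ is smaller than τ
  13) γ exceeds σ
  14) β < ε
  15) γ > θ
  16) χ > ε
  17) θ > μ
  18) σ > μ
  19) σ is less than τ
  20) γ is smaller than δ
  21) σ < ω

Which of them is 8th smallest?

ε

The consecutive relations fix a unique order: μ < σ < ω < β < θ < γ < δ < ε < χ < τ < λ < κ.
Counting 8 from the smallest end gives ε.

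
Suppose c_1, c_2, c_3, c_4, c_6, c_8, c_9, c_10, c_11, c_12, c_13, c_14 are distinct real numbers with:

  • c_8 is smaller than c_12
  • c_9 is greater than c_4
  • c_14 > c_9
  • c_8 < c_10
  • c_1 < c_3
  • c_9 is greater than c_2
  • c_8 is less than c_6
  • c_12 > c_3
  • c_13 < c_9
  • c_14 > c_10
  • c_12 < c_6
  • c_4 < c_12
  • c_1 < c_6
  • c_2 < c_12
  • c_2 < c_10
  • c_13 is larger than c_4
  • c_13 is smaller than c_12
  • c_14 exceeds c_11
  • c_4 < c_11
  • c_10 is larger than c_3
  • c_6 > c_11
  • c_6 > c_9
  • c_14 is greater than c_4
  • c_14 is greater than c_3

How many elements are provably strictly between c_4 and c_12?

The relations place c_4 below c_12. An element lies strictly between them when it is forced above c_4 and also forced below c_12.
Above c_4: {c_11, c_13, c_9, c_6, c_14}. Below c_12: {c_1, c_2, c_8, c_3, c_13}.
Intersection: {c_13} — 1.

1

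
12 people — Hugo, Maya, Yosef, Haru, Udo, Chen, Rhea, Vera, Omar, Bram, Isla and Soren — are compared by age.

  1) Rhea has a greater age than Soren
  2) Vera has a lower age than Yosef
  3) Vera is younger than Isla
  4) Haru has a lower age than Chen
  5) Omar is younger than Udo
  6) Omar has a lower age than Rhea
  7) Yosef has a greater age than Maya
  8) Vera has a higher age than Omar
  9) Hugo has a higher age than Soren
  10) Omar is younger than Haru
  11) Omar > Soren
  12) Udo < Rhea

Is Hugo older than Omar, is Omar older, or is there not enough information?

undetermined

Following every chain through Omar: above Omar we get Vera, Isla, Haru, Chen, Udo, Yosef, Rhea; below Omar we get Soren.
Hugo is not reached, and no chain runs the other way from Hugo to Omar.
So the given relations leave the order of Omar and Hugo undetermined.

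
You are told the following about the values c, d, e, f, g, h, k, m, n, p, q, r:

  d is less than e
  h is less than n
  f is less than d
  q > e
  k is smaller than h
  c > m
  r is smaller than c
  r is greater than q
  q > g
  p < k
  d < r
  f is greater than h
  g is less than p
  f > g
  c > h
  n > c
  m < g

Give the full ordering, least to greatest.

m < g < p < k < h < f < d < e < q < r < c < n

Nothing is placed below m, so it is least; from there m < g; g < p; p < k; k < h; h < f; f < d; d < e; e < q; q < r; r < c; c < n, each given directly.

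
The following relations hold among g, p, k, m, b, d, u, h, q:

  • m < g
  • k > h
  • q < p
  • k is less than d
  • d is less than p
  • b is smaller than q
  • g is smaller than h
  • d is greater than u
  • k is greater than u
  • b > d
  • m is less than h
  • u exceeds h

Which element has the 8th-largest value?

Chaining the given pairs: m < g < h < u < k < d < b < q < p.
Counting 8 from the largest end gives g.

g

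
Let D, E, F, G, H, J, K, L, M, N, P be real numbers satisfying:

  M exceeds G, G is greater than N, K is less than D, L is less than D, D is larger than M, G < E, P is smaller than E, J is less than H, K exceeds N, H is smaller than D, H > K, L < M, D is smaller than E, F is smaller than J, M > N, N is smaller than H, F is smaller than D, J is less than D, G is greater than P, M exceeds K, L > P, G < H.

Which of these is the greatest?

E

F is not greatest since F < J; P is not greatest since P < G; N is not greatest since N < G; J is not greatest since J < D; K is not greatest since K < D; G is not greatest since G < E; H is not greatest since H < D; L is not greatest since L < D; M is not greatest since M < D; D is not greatest since D < E.
Only E has nothing above it, so E is the greatest.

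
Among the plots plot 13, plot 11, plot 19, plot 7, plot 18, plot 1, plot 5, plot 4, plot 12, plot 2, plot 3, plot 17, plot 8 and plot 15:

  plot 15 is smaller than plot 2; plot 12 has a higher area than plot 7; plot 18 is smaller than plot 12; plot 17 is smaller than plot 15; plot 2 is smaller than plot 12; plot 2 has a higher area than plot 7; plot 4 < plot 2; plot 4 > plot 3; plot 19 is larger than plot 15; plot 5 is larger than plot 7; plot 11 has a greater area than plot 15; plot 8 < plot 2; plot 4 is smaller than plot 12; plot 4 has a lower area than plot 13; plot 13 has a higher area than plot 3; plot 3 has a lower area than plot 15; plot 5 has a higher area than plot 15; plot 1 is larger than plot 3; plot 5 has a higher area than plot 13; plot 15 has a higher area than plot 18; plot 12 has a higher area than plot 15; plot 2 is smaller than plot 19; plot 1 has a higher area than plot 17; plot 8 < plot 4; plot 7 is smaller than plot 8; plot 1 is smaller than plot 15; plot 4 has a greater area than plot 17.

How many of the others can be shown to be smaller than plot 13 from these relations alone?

From plot 13 the given relations immediately reach plot 3, plot 4.
From those, plot 17, plot 8 — 4 in total.
From those, plot 7 — 5 in total.
No other element is forced below plot 13 by the given relations, so the count is 5.

5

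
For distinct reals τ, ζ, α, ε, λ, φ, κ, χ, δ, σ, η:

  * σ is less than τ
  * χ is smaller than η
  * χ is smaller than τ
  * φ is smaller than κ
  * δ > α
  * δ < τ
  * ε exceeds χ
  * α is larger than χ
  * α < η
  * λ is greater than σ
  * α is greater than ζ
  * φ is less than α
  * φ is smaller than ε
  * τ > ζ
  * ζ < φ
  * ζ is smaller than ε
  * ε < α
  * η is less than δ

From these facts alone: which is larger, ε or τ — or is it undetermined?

ε < α and α < η give ε < η.
With η < δ: ε < α < η < δ.
With δ < τ: ε < α < η < δ < τ.
So τ is larger.

τ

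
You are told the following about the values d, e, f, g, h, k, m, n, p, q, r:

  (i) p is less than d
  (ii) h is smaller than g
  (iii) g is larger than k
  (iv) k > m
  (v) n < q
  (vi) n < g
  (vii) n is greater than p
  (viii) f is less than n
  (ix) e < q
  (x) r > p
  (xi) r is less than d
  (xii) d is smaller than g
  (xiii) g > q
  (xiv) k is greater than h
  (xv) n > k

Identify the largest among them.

Chaining downward from g: directly below it, h, k, d, n, q; then p, m, r, f, e.
That covers every other element, and nothing is given above g, so g is the largest.

g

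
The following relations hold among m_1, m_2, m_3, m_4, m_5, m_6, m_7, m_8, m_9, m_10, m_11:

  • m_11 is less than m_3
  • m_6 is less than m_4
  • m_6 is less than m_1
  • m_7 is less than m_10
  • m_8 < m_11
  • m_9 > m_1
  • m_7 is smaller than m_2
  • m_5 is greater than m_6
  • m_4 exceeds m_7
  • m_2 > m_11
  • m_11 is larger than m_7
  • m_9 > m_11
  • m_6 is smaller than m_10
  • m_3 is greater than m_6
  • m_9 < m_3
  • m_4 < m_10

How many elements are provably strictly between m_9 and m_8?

Chaining upward from m_8 reaches: m_11, m_3, m_2.
Chaining downward from m_9 reaches: m_6, m_7, m_1, m_11.
Strictly between m_8 and m_9 are those in both lists: m_11 — 1 element.

1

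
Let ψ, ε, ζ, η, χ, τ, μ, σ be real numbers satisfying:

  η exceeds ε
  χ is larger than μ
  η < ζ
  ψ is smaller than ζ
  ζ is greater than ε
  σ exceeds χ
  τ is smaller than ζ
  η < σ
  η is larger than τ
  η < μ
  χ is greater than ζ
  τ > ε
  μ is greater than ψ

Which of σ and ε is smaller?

ε < τ and τ < η give ε < η.
Then η < ζ extends the chain to ζ.
With ζ < χ: ε < τ < η < ζ < χ.
Then χ < σ extends the chain to σ.
So ε < σ; ε is the smaller of the two.

ε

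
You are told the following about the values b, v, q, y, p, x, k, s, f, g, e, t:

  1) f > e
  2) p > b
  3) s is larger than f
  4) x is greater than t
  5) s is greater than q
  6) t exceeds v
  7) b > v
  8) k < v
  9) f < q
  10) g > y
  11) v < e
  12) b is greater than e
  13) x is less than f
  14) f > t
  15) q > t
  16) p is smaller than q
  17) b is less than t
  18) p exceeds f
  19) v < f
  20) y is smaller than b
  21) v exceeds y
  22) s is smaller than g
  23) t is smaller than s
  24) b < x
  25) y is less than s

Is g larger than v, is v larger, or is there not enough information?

g

v < e and e < b give v < b.
With b < t: v < e < b < t.
With t < f: v < e < b < t < f.
With f < p: v < e < b < t < f < p.
Then p < q extends the chain to q.
With q < s: v < e < b < t < f < p < q < s.
With s < g: v < e < b < t < f < p < q < s < g.
So g is larger.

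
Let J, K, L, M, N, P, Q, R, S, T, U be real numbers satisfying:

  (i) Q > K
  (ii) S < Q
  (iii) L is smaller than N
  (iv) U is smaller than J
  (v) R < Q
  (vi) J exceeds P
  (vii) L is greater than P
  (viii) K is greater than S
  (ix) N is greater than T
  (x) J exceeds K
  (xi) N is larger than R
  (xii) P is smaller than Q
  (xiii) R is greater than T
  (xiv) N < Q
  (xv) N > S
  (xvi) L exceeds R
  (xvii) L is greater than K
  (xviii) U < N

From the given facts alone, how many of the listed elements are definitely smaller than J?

The elements the relations force below J are P, U, S, K — no chain reaches any other.
That is 4.

4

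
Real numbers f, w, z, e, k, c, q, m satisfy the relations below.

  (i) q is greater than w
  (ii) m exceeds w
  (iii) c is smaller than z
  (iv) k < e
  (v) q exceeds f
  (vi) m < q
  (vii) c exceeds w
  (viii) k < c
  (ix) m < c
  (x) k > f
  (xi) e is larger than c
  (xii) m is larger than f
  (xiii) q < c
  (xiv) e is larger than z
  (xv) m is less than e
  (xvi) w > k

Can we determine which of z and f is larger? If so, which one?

The relevant relations are f < k; k < w; w < m; m < q; q < c; c < z.
Together: f < k < w < m < q < c < z.
So z is larger.

z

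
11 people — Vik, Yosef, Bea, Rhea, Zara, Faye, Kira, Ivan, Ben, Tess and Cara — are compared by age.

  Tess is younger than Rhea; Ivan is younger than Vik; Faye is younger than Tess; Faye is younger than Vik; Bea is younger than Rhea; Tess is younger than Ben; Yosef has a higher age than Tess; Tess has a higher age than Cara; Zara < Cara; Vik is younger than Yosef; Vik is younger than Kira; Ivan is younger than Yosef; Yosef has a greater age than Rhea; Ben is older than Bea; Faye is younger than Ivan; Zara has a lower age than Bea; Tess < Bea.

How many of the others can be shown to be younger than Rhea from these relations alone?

Directly below Rhea: Tess, Bea.
One step further: Faye, Zara, Cara (5 so far).
Nothing else is reachable below Rhea; 5 in all.

5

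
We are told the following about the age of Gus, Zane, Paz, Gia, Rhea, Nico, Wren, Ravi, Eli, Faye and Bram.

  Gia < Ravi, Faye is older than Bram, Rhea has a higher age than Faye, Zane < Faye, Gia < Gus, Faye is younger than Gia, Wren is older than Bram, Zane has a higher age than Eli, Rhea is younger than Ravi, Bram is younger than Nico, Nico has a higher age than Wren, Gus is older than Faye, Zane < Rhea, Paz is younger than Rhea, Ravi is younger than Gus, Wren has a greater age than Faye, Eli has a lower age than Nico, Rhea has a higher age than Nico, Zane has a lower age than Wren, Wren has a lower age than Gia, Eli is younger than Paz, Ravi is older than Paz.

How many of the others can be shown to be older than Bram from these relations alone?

From Bram the given relations immediately reach Faye, Wren, Nico.
From those, Rhea, Gia, Gus — 6 in total.
From those, Ravi — 7 in total.
No other element is forced above Bram by the given relations, so the count is 7.

7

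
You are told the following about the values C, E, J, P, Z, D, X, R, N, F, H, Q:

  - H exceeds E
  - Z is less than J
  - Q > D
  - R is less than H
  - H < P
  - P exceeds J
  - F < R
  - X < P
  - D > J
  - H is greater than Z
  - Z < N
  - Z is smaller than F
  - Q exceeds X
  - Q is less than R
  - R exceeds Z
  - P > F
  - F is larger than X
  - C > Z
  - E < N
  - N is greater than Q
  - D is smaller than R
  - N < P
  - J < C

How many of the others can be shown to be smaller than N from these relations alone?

The elements the relations force below N are Z, X, J, E, D, Q — no chain reaches any other.
That is 6.

6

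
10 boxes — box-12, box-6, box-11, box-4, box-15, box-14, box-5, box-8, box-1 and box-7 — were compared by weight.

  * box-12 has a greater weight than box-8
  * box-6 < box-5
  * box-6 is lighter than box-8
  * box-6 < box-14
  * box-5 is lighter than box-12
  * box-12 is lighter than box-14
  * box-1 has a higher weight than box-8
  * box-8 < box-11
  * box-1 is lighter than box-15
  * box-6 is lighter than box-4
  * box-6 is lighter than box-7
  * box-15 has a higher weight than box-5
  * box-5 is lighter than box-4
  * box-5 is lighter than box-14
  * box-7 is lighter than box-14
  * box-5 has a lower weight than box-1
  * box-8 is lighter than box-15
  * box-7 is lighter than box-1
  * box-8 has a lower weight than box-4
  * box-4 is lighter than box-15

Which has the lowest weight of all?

Chaining upward from box-6: directly above it, box-5, box-8, box-7, box-4, box-14; then box-12, box-11, box-1, box-15.
That covers every other element, and nothing is given below box-6, so box-6 is the lowest weight.

box-6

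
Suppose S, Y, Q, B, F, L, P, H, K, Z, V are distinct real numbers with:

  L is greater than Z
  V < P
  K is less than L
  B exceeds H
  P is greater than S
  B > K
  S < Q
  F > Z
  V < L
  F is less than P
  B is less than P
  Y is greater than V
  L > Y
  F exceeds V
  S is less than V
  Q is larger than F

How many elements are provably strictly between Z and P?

1

Chaining upward from Z reaches: F, L, Q.
Chaining downward from P reaches: S, V, H, F, K, B.
Strictly between Z and P are those in both lists: F — 1 element.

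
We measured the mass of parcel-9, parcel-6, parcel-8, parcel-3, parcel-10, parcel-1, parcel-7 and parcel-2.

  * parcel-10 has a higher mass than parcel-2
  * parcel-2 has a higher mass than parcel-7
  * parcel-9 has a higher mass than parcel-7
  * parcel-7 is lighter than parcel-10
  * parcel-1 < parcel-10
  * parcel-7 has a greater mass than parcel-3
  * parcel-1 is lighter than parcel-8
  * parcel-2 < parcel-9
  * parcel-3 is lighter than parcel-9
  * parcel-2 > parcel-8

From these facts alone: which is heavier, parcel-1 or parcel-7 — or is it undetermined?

Following every chain through parcel-1: above parcel-1 we get parcel-8, parcel-2, parcel-10, parcel-9.
parcel-7 is not reached, and no chain runs the other way from parcel-7 to parcel-1.
So the given relations leave the order of parcel-1 and parcel-7 undetermined.

undetermined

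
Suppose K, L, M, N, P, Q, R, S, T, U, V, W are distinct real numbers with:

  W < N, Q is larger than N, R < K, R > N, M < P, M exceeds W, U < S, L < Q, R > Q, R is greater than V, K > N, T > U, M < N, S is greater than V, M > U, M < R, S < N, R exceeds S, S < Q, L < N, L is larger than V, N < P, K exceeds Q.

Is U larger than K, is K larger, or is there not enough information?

U < M < N < Q < R < K, by transitivity through M, N, Q, R.
So K is larger.

K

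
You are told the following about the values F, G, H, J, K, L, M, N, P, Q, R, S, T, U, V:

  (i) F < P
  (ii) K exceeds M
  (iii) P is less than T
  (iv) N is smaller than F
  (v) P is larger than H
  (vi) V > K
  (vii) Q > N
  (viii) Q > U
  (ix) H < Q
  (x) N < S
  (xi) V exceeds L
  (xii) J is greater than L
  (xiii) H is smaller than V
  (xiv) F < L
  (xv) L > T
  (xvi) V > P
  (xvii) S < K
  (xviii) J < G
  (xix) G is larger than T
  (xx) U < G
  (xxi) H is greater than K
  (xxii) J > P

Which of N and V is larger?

V

Following the relations from N: N < S < K < H < P < T < L < V.
So N < V; V is the larger of the two.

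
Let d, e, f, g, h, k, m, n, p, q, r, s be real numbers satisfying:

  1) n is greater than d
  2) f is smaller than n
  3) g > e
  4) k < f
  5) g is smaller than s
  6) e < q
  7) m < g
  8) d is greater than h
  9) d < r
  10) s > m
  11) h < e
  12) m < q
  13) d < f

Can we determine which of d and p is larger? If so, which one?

undetermined

Following every chain through d: above d we get r, f, n; below d we get h.
p is not reached, and no chain runs the other way from p to d.
So the given relations leave the order of d and p undetermined.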